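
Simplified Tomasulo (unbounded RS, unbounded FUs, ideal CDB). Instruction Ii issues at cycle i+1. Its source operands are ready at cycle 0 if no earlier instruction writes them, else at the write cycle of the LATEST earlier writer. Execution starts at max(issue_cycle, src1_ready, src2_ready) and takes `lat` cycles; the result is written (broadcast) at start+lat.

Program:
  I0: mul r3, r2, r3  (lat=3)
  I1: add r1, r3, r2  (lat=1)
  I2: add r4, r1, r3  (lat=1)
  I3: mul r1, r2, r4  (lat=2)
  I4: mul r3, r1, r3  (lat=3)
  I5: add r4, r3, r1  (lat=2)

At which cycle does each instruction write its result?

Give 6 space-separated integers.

I0 mul r3: issue@1 deps=(None,None) exec_start@1 write@4
I1 add r1: issue@2 deps=(0,None) exec_start@4 write@5
I2 add r4: issue@3 deps=(1,0) exec_start@5 write@6
I3 mul r1: issue@4 deps=(None,2) exec_start@6 write@8
I4 mul r3: issue@5 deps=(3,0) exec_start@8 write@11
I5 add r4: issue@6 deps=(4,3) exec_start@11 write@13

Answer: 4 5 6 8 11 13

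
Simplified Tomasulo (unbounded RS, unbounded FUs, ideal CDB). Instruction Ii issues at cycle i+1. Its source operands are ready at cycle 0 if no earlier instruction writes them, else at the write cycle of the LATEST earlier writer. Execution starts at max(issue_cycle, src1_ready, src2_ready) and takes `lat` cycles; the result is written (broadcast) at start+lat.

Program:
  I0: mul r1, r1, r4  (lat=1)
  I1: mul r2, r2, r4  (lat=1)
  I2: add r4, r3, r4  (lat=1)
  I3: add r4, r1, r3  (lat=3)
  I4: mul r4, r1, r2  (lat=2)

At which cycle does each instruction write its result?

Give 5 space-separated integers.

I0 mul r1: issue@1 deps=(None,None) exec_start@1 write@2
I1 mul r2: issue@2 deps=(None,None) exec_start@2 write@3
I2 add r4: issue@3 deps=(None,None) exec_start@3 write@4
I3 add r4: issue@4 deps=(0,None) exec_start@4 write@7
I4 mul r4: issue@5 deps=(0,1) exec_start@5 write@7

Answer: 2 3 4 7 7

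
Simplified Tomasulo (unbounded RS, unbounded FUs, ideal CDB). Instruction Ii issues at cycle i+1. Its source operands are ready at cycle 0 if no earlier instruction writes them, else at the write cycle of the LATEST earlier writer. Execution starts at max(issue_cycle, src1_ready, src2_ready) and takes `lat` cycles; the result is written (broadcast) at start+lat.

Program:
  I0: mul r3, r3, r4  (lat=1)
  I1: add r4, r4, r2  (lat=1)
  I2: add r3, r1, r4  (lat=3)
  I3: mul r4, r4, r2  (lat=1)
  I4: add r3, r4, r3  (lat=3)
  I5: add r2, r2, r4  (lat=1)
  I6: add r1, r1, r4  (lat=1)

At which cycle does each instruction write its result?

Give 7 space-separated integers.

I0 mul r3: issue@1 deps=(None,None) exec_start@1 write@2
I1 add r4: issue@2 deps=(None,None) exec_start@2 write@3
I2 add r3: issue@3 deps=(None,1) exec_start@3 write@6
I3 mul r4: issue@4 deps=(1,None) exec_start@4 write@5
I4 add r3: issue@5 deps=(3,2) exec_start@6 write@9
I5 add r2: issue@6 deps=(None,3) exec_start@6 write@7
I6 add r1: issue@7 deps=(None,3) exec_start@7 write@8

Answer: 2 3 6 5 9 7 8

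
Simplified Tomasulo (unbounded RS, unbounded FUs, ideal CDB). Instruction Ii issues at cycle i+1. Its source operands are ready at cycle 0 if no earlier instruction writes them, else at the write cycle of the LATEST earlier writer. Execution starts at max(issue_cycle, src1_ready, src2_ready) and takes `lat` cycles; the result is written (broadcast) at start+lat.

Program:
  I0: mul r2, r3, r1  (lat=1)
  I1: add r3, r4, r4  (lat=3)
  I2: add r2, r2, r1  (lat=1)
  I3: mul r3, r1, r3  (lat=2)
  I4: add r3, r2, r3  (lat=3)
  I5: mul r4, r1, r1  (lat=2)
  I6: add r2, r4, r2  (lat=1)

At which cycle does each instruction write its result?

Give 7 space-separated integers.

I0 mul r2: issue@1 deps=(None,None) exec_start@1 write@2
I1 add r3: issue@2 deps=(None,None) exec_start@2 write@5
I2 add r2: issue@3 deps=(0,None) exec_start@3 write@4
I3 mul r3: issue@4 deps=(None,1) exec_start@5 write@7
I4 add r3: issue@5 deps=(2,3) exec_start@7 write@10
I5 mul r4: issue@6 deps=(None,None) exec_start@6 write@8
I6 add r2: issue@7 deps=(5,2) exec_start@8 write@9

Answer: 2 5 4 7 10 8 9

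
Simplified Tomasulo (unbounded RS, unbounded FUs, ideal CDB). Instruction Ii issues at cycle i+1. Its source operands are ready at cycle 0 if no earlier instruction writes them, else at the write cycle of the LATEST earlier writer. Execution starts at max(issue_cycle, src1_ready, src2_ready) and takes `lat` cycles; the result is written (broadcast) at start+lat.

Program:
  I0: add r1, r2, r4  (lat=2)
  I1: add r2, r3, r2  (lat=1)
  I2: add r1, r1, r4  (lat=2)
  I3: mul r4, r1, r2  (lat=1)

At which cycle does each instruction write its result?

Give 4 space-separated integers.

I0 add r1: issue@1 deps=(None,None) exec_start@1 write@3
I1 add r2: issue@2 deps=(None,None) exec_start@2 write@3
I2 add r1: issue@3 deps=(0,None) exec_start@3 write@5
I3 mul r4: issue@4 deps=(2,1) exec_start@5 write@6

Answer: 3 3 5 6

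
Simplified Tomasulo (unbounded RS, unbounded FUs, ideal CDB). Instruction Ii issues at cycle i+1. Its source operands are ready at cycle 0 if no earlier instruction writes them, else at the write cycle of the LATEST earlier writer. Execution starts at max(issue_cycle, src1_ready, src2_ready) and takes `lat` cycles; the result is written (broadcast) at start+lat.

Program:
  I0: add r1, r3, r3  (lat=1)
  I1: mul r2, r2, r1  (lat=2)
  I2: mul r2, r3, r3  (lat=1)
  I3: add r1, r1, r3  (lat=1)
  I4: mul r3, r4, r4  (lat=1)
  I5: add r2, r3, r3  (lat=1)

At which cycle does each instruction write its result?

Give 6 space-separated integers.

Answer: 2 4 4 5 6 7

Derivation:
I0 add r1: issue@1 deps=(None,None) exec_start@1 write@2
I1 mul r2: issue@2 deps=(None,0) exec_start@2 write@4
I2 mul r2: issue@3 deps=(None,None) exec_start@3 write@4
I3 add r1: issue@4 deps=(0,None) exec_start@4 write@5
I4 mul r3: issue@5 deps=(None,None) exec_start@5 write@6
I5 add r2: issue@6 deps=(4,4) exec_start@6 write@7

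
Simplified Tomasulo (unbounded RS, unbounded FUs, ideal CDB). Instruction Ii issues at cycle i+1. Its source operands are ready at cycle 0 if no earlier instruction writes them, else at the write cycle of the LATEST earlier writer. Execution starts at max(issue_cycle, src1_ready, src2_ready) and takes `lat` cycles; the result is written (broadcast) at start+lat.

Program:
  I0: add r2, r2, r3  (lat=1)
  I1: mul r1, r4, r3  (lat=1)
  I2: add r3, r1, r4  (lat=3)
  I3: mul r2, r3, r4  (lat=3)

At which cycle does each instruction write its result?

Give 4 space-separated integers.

I0 add r2: issue@1 deps=(None,None) exec_start@1 write@2
I1 mul r1: issue@2 deps=(None,None) exec_start@2 write@3
I2 add r3: issue@3 deps=(1,None) exec_start@3 write@6
I3 mul r2: issue@4 deps=(2,None) exec_start@6 write@9

Answer: 2 3 6 9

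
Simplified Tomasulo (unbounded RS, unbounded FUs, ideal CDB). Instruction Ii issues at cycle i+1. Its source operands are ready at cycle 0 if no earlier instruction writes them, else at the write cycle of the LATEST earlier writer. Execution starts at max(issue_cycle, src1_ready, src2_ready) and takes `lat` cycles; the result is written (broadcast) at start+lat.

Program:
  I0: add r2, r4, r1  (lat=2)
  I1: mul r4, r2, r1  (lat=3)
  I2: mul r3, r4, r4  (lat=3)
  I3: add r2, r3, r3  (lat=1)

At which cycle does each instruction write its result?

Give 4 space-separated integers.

Answer: 3 6 9 10

Derivation:
I0 add r2: issue@1 deps=(None,None) exec_start@1 write@3
I1 mul r4: issue@2 deps=(0,None) exec_start@3 write@6
I2 mul r3: issue@3 deps=(1,1) exec_start@6 write@9
I3 add r2: issue@4 deps=(2,2) exec_start@9 write@10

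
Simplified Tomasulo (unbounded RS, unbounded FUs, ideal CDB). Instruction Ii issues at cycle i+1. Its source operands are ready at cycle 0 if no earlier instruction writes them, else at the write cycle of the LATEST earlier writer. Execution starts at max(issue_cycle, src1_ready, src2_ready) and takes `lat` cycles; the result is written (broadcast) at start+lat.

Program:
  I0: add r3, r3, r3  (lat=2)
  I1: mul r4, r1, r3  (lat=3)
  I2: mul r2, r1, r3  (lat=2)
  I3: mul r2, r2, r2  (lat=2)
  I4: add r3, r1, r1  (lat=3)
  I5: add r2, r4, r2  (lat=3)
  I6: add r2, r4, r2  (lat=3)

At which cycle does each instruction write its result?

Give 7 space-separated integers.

Answer: 3 6 5 7 8 10 13

Derivation:
I0 add r3: issue@1 deps=(None,None) exec_start@1 write@3
I1 mul r4: issue@2 deps=(None,0) exec_start@3 write@6
I2 mul r2: issue@3 deps=(None,0) exec_start@3 write@5
I3 mul r2: issue@4 deps=(2,2) exec_start@5 write@7
I4 add r3: issue@5 deps=(None,None) exec_start@5 write@8
I5 add r2: issue@6 deps=(1,3) exec_start@7 write@10
I6 add r2: issue@7 deps=(1,5) exec_start@10 write@13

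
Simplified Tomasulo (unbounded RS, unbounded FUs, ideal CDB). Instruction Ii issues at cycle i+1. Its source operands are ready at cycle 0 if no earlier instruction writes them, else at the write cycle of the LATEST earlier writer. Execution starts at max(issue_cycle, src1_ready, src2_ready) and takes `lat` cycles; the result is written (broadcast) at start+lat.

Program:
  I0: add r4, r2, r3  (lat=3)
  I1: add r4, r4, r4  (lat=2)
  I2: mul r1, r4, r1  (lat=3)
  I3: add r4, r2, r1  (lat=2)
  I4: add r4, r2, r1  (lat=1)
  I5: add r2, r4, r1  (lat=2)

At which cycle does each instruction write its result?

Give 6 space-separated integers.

I0 add r4: issue@1 deps=(None,None) exec_start@1 write@4
I1 add r4: issue@2 deps=(0,0) exec_start@4 write@6
I2 mul r1: issue@3 deps=(1,None) exec_start@6 write@9
I3 add r4: issue@4 deps=(None,2) exec_start@9 write@11
I4 add r4: issue@5 deps=(None,2) exec_start@9 write@10
I5 add r2: issue@6 deps=(4,2) exec_start@10 write@12

Answer: 4 6 9 11 10 12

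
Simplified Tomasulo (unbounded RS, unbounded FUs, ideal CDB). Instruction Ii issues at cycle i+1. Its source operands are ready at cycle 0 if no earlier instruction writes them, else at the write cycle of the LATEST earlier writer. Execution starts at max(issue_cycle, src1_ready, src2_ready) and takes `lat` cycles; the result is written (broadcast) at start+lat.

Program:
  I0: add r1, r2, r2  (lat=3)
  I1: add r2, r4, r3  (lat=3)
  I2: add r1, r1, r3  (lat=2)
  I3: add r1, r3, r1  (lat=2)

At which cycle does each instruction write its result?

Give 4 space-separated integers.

Answer: 4 5 6 8

Derivation:
I0 add r1: issue@1 deps=(None,None) exec_start@1 write@4
I1 add r2: issue@2 deps=(None,None) exec_start@2 write@5
I2 add r1: issue@3 deps=(0,None) exec_start@4 write@6
I3 add r1: issue@4 deps=(None,2) exec_start@6 write@8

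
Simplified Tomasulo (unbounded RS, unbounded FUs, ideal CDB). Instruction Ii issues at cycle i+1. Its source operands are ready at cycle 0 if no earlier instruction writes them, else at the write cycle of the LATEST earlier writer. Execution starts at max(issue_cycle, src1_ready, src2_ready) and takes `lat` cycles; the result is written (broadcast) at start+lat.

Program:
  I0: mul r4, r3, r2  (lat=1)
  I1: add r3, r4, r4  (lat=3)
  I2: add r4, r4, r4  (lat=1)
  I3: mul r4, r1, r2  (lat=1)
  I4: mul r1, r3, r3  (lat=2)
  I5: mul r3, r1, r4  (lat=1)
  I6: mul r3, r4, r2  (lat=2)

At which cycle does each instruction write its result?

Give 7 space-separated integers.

Answer: 2 5 4 5 7 8 9

Derivation:
I0 mul r4: issue@1 deps=(None,None) exec_start@1 write@2
I1 add r3: issue@2 deps=(0,0) exec_start@2 write@5
I2 add r4: issue@3 deps=(0,0) exec_start@3 write@4
I3 mul r4: issue@4 deps=(None,None) exec_start@4 write@5
I4 mul r1: issue@5 deps=(1,1) exec_start@5 write@7
I5 mul r3: issue@6 deps=(4,3) exec_start@7 write@8
I6 mul r3: issue@7 deps=(3,None) exec_start@7 write@9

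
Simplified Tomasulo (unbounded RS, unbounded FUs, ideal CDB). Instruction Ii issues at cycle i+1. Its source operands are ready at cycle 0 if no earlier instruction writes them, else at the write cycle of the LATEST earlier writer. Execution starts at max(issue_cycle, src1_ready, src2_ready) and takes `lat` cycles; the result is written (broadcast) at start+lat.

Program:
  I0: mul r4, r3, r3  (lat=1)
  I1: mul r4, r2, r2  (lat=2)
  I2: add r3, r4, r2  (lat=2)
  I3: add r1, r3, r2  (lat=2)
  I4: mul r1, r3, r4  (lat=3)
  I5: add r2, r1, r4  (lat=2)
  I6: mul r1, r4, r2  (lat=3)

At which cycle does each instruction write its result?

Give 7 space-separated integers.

I0 mul r4: issue@1 deps=(None,None) exec_start@1 write@2
I1 mul r4: issue@2 deps=(None,None) exec_start@2 write@4
I2 add r3: issue@3 deps=(1,None) exec_start@4 write@6
I3 add r1: issue@4 deps=(2,None) exec_start@6 write@8
I4 mul r1: issue@5 deps=(2,1) exec_start@6 write@9
I5 add r2: issue@6 deps=(4,1) exec_start@9 write@11
I6 mul r1: issue@7 deps=(1,5) exec_start@11 write@14

Answer: 2 4 6 8 9 11 14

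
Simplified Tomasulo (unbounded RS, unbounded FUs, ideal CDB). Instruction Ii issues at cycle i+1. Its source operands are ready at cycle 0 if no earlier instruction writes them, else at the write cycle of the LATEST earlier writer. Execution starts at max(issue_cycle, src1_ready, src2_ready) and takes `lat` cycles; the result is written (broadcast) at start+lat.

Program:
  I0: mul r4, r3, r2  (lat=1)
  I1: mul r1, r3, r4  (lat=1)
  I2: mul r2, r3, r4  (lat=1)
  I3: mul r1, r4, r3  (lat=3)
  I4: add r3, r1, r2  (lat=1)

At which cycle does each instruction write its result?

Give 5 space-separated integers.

I0 mul r4: issue@1 deps=(None,None) exec_start@1 write@2
I1 mul r1: issue@2 deps=(None,0) exec_start@2 write@3
I2 mul r2: issue@3 deps=(None,0) exec_start@3 write@4
I3 mul r1: issue@4 deps=(0,None) exec_start@4 write@7
I4 add r3: issue@5 deps=(3,2) exec_start@7 write@8

Answer: 2 3 4 7 8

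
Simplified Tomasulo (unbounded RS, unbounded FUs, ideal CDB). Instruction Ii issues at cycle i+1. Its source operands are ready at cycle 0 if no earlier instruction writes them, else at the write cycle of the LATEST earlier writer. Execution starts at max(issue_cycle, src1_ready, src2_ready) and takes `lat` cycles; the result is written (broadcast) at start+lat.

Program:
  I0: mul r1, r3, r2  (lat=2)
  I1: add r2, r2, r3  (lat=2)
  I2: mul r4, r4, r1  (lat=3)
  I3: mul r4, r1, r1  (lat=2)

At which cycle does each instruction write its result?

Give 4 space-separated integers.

I0 mul r1: issue@1 deps=(None,None) exec_start@1 write@3
I1 add r2: issue@2 deps=(None,None) exec_start@2 write@4
I2 mul r4: issue@3 deps=(None,0) exec_start@3 write@6
I3 mul r4: issue@4 deps=(0,0) exec_start@4 write@6

Answer: 3 4 6 6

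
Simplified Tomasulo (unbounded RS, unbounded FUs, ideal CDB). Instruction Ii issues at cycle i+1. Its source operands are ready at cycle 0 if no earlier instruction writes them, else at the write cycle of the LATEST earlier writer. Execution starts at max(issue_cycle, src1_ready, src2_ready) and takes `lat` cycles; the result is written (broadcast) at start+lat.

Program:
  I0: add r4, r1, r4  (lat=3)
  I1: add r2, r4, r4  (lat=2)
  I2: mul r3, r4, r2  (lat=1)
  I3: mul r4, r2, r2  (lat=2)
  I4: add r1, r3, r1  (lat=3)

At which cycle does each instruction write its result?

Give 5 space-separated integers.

I0 add r4: issue@1 deps=(None,None) exec_start@1 write@4
I1 add r2: issue@2 deps=(0,0) exec_start@4 write@6
I2 mul r3: issue@3 deps=(0,1) exec_start@6 write@7
I3 mul r4: issue@4 deps=(1,1) exec_start@6 write@8
I4 add r1: issue@5 deps=(2,None) exec_start@7 write@10

Answer: 4 6 7 8 10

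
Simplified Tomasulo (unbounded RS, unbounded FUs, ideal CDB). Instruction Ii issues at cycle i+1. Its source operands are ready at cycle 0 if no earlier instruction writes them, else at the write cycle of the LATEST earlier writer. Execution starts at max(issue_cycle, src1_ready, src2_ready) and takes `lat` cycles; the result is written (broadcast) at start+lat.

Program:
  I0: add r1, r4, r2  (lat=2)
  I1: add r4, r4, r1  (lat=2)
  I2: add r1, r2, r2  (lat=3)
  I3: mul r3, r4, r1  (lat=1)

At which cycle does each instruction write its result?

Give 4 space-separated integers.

Answer: 3 5 6 7

Derivation:
I0 add r1: issue@1 deps=(None,None) exec_start@1 write@3
I1 add r4: issue@2 deps=(None,0) exec_start@3 write@5
I2 add r1: issue@3 deps=(None,None) exec_start@3 write@6
I3 mul r3: issue@4 deps=(1,2) exec_start@6 write@7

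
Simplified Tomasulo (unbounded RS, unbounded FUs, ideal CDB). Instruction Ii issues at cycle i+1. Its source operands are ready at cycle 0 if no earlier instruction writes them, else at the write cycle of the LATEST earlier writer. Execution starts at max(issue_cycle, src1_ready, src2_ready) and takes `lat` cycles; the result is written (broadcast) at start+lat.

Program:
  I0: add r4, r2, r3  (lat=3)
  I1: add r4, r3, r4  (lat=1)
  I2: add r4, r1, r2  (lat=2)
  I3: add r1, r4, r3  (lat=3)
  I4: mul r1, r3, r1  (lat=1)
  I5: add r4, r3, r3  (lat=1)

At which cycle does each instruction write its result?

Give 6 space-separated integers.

Answer: 4 5 5 8 9 7

Derivation:
I0 add r4: issue@1 deps=(None,None) exec_start@1 write@4
I1 add r4: issue@2 deps=(None,0) exec_start@4 write@5
I2 add r4: issue@3 deps=(None,None) exec_start@3 write@5
I3 add r1: issue@4 deps=(2,None) exec_start@5 write@8
I4 mul r1: issue@5 deps=(None,3) exec_start@8 write@9
I5 add r4: issue@6 deps=(None,None) exec_start@6 write@7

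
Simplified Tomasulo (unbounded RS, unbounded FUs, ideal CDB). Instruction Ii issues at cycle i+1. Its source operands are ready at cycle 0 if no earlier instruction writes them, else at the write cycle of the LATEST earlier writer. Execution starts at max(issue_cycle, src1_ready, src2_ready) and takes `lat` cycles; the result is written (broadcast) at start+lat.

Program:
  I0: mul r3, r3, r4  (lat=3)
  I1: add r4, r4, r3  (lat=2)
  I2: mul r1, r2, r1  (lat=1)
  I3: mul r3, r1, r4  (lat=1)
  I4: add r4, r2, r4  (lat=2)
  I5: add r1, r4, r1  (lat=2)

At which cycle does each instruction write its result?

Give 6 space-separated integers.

I0 mul r3: issue@1 deps=(None,None) exec_start@1 write@4
I1 add r4: issue@2 deps=(None,0) exec_start@4 write@6
I2 mul r1: issue@3 deps=(None,None) exec_start@3 write@4
I3 mul r3: issue@4 deps=(2,1) exec_start@6 write@7
I4 add r4: issue@5 deps=(None,1) exec_start@6 write@8
I5 add r1: issue@6 deps=(4,2) exec_start@8 write@10

Answer: 4 6 4 7 8 10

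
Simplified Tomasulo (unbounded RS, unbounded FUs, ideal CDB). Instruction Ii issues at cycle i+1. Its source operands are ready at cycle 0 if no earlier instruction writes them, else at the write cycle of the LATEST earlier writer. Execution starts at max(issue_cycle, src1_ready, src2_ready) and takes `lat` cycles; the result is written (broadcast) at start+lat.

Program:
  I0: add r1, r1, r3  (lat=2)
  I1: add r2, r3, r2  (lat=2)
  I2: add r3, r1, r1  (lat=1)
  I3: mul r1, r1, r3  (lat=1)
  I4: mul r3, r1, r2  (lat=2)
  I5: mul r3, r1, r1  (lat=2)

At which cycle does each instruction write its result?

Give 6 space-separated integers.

I0 add r1: issue@1 deps=(None,None) exec_start@1 write@3
I1 add r2: issue@2 deps=(None,None) exec_start@2 write@4
I2 add r3: issue@3 deps=(0,0) exec_start@3 write@4
I3 mul r1: issue@4 deps=(0,2) exec_start@4 write@5
I4 mul r3: issue@5 deps=(3,1) exec_start@5 write@7
I5 mul r3: issue@6 deps=(3,3) exec_start@6 write@8

Answer: 3 4 4 5 7 8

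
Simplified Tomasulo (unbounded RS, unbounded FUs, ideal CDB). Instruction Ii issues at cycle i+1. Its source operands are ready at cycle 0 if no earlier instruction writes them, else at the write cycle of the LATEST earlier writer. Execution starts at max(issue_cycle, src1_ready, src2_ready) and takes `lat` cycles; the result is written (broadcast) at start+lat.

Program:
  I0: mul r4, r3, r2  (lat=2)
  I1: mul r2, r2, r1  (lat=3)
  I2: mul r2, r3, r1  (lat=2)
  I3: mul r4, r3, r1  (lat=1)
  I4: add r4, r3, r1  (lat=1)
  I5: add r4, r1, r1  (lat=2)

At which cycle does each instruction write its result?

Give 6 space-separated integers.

Answer: 3 5 5 5 6 8

Derivation:
I0 mul r4: issue@1 deps=(None,None) exec_start@1 write@3
I1 mul r2: issue@2 deps=(None,None) exec_start@2 write@5
I2 mul r2: issue@3 deps=(None,None) exec_start@3 write@5
I3 mul r4: issue@4 deps=(None,None) exec_start@4 write@5
I4 add r4: issue@5 deps=(None,None) exec_start@5 write@6
I5 add r4: issue@6 deps=(None,None) exec_start@6 write@8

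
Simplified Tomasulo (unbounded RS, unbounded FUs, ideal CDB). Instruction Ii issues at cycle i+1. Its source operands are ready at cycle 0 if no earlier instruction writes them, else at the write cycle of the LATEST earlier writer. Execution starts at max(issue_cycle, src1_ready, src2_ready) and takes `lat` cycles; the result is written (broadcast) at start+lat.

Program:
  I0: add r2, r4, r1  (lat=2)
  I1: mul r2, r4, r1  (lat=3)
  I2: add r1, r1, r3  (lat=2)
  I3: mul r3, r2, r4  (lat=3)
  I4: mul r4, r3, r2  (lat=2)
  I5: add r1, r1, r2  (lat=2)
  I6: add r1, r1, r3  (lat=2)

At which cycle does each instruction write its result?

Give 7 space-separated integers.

I0 add r2: issue@1 deps=(None,None) exec_start@1 write@3
I1 mul r2: issue@2 deps=(None,None) exec_start@2 write@5
I2 add r1: issue@3 deps=(None,None) exec_start@3 write@5
I3 mul r3: issue@4 deps=(1,None) exec_start@5 write@8
I4 mul r4: issue@5 deps=(3,1) exec_start@8 write@10
I5 add r1: issue@6 deps=(2,1) exec_start@6 write@8
I6 add r1: issue@7 deps=(5,3) exec_start@8 write@10

Answer: 3 5 5 8 10 8 10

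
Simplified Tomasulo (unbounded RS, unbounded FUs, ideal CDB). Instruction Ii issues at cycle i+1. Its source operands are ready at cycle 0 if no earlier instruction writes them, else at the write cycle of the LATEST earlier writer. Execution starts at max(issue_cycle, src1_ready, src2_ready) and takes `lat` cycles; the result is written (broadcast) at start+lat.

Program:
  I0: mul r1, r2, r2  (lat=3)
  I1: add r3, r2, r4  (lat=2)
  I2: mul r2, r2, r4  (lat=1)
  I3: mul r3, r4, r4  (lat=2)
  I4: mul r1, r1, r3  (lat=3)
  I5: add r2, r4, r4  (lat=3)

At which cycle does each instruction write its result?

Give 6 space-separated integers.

Answer: 4 4 4 6 9 9

Derivation:
I0 mul r1: issue@1 deps=(None,None) exec_start@1 write@4
I1 add r3: issue@2 deps=(None,None) exec_start@2 write@4
I2 mul r2: issue@3 deps=(None,None) exec_start@3 write@4
I3 mul r3: issue@4 deps=(None,None) exec_start@4 write@6
I4 mul r1: issue@5 deps=(0,3) exec_start@6 write@9
I5 add r2: issue@6 deps=(None,None) exec_start@6 write@9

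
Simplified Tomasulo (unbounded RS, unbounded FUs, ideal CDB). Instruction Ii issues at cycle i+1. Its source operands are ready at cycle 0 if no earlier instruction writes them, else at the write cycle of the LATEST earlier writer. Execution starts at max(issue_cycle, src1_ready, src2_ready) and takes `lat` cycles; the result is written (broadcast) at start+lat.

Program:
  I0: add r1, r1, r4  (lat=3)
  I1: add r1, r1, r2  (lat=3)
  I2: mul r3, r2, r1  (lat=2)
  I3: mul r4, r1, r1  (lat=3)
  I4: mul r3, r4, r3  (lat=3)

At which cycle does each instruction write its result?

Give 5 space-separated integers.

Answer: 4 7 9 10 13

Derivation:
I0 add r1: issue@1 deps=(None,None) exec_start@1 write@4
I1 add r1: issue@2 deps=(0,None) exec_start@4 write@7
I2 mul r3: issue@3 deps=(None,1) exec_start@7 write@9
I3 mul r4: issue@4 deps=(1,1) exec_start@7 write@10
I4 mul r3: issue@5 deps=(3,2) exec_start@10 write@13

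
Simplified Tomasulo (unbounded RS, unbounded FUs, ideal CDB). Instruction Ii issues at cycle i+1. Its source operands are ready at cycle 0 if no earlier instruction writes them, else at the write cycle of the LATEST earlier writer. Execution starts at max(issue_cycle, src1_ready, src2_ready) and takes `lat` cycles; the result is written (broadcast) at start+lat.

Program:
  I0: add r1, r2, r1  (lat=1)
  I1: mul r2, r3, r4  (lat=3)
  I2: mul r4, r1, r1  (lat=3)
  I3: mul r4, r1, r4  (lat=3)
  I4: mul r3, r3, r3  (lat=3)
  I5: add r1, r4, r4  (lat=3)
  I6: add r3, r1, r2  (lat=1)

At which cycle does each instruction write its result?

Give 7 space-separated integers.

Answer: 2 5 6 9 8 12 13

Derivation:
I0 add r1: issue@1 deps=(None,None) exec_start@1 write@2
I1 mul r2: issue@2 deps=(None,None) exec_start@2 write@5
I2 mul r4: issue@3 deps=(0,0) exec_start@3 write@6
I3 mul r4: issue@4 deps=(0,2) exec_start@6 write@9
I4 mul r3: issue@5 deps=(None,None) exec_start@5 write@8
I5 add r1: issue@6 deps=(3,3) exec_start@9 write@12
I6 add r3: issue@7 deps=(5,1) exec_start@12 write@13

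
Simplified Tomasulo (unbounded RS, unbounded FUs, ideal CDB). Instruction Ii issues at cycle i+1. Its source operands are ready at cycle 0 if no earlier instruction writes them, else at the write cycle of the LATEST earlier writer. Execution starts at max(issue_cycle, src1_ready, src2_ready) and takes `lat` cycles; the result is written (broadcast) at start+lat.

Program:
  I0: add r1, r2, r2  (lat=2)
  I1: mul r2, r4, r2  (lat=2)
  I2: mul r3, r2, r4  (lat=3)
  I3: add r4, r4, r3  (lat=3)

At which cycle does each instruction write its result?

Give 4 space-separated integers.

Answer: 3 4 7 10

Derivation:
I0 add r1: issue@1 deps=(None,None) exec_start@1 write@3
I1 mul r2: issue@2 deps=(None,None) exec_start@2 write@4
I2 mul r3: issue@3 deps=(1,None) exec_start@4 write@7
I3 add r4: issue@4 deps=(None,2) exec_start@7 write@10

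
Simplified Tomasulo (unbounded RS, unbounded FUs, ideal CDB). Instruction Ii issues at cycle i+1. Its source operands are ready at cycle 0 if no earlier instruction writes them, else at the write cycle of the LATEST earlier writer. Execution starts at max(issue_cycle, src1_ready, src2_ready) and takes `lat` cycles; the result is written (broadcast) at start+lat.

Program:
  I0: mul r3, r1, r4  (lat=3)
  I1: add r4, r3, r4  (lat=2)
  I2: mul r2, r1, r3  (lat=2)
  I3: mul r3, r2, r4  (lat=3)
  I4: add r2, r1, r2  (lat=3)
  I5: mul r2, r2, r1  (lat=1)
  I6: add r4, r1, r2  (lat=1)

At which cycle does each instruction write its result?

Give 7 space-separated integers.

Answer: 4 6 6 9 9 10 11

Derivation:
I0 mul r3: issue@1 deps=(None,None) exec_start@1 write@4
I1 add r4: issue@2 deps=(0,None) exec_start@4 write@6
I2 mul r2: issue@3 deps=(None,0) exec_start@4 write@6
I3 mul r3: issue@4 deps=(2,1) exec_start@6 write@9
I4 add r2: issue@5 deps=(None,2) exec_start@6 write@9
I5 mul r2: issue@6 deps=(4,None) exec_start@9 write@10
I6 add r4: issue@7 deps=(None,5) exec_start@10 write@11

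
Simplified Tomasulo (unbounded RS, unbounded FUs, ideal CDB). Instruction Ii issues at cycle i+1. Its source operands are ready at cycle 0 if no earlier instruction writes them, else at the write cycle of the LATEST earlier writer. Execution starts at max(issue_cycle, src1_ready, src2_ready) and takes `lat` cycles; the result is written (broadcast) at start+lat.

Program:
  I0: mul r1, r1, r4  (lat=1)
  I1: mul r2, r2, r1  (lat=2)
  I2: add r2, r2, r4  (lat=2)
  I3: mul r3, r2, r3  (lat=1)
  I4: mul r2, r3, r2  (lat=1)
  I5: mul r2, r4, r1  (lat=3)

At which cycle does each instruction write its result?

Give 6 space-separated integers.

I0 mul r1: issue@1 deps=(None,None) exec_start@1 write@2
I1 mul r2: issue@2 deps=(None,0) exec_start@2 write@4
I2 add r2: issue@3 deps=(1,None) exec_start@4 write@6
I3 mul r3: issue@4 deps=(2,None) exec_start@6 write@7
I4 mul r2: issue@5 deps=(3,2) exec_start@7 write@8
I5 mul r2: issue@6 deps=(None,0) exec_start@6 write@9

Answer: 2 4 6 7 8 9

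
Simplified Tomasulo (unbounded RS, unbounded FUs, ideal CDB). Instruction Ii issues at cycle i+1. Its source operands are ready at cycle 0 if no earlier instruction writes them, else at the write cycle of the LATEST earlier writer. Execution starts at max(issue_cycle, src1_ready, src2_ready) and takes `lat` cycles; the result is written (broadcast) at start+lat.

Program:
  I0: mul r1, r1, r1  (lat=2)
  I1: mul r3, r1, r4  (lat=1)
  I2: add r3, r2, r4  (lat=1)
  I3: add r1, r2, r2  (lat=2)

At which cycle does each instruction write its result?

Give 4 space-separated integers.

Answer: 3 4 4 6

Derivation:
I0 mul r1: issue@1 deps=(None,None) exec_start@1 write@3
I1 mul r3: issue@2 deps=(0,None) exec_start@3 write@4
I2 add r3: issue@3 deps=(None,None) exec_start@3 write@4
I3 add r1: issue@4 deps=(None,None) exec_start@4 write@6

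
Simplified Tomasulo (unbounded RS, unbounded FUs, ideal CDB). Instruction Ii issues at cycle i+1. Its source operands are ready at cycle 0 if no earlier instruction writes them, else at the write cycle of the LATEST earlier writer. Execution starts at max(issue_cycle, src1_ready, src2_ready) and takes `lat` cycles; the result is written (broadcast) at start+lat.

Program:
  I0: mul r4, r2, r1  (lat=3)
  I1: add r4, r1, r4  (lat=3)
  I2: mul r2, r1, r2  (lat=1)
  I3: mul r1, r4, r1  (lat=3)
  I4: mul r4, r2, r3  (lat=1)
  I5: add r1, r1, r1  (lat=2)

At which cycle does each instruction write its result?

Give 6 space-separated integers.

Answer: 4 7 4 10 6 12

Derivation:
I0 mul r4: issue@1 deps=(None,None) exec_start@1 write@4
I1 add r4: issue@2 deps=(None,0) exec_start@4 write@7
I2 mul r2: issue@3 deps=(None,None) exec_start@3 write@4
I3 mul r1: issue@4 deps=(1,None) exec_start@7 write@10
I4 mul r4: issue@5 deps=(2,None) exec_start@5 write@6
I5 add r1: issue@6 deps=(3,3) exec_start@10 write@12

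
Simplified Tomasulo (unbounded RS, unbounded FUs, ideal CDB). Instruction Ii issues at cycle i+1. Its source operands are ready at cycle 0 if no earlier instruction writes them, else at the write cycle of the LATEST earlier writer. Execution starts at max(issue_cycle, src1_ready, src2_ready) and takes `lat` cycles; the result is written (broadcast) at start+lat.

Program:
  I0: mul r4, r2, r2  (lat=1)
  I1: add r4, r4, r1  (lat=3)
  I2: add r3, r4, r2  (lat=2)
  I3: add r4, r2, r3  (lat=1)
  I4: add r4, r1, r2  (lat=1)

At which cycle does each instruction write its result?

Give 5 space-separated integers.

Answer: 2 5 7 8 6

Derivation:
I0 mul r4: issue@1 deps=(None,None) exec_start@1 write@2
I1 add r4: issue@2 deps=(0,None) exec_start@2 write@5
I2 add r3: issue@3 deps=(1,None) exec_start@5 write@7
I3 add r4: issue@4 deps=(None,2) exec_start@7 write@8
I4 add r4: issue@5 deps=(None,None) exec_start@5 write@6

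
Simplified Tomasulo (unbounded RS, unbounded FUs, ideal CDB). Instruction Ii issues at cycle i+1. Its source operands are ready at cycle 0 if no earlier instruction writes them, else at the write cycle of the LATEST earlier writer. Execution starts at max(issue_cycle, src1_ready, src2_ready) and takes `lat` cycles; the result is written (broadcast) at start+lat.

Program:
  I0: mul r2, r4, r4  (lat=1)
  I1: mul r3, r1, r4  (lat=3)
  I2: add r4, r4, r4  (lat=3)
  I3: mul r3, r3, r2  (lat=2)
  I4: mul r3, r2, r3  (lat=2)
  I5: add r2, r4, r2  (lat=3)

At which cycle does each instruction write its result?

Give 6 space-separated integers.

I0 mul r2: issue@1 deps=(None,None) exec_start@1 write@2
I1 mul r3: issue@2 deps=(None,None) exec_start@2 write@5
I2 add r4: issue@3 deps=(None,None) exec_start@3 write@6
I3 mul r3: issue@4 deps=(1,0) exec_start@5 write@7
I4 mul r3: issue@5 deps=(0,3) exec_start@7 write@9
I5 add r2: issue@6 deps=(2,0) exec_start@6 write@9

Answer: 2 5 6 7 9 9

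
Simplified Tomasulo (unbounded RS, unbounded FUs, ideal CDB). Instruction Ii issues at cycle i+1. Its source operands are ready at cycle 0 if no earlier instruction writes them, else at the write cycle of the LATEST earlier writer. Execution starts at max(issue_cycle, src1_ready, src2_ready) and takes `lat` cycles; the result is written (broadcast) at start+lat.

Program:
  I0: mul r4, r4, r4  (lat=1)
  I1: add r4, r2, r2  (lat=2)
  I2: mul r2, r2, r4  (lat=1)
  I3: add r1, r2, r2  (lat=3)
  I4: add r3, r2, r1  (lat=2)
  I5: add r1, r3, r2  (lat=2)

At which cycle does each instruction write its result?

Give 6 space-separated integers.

I0 mul r4: issue@1 deps=(None,None) exec_start@1 write@2
I1 add r4: issue@2 deps=(None,None) exec_start@2 write@4
I2 mul r2: issue@3 deps=(None,1) exec_start@4 write@5
I3 add r1: issue@4 deps=(2,2) exec_start@5 write@8
I4 add r3: issue@5 deps=(2,3) exec_start@8 write@10
I5 add r1: issue@6 deps=(4,2) exec_start@10 write@12

Answer: 2 4 5 8 10 12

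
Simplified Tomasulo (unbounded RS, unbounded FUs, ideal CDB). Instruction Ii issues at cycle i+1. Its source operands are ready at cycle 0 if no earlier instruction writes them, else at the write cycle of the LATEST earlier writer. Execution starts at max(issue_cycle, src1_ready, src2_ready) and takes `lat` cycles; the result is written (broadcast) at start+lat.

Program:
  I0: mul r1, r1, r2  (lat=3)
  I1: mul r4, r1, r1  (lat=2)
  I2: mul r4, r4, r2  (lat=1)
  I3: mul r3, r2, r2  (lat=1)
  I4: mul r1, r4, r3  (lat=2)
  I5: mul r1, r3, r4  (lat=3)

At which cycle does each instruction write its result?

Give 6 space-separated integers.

I0 mul r1: issue@1 deps=(None,None) exec_start@1 write@4
I1 mul r4: issue@2 deps=(0,0) exec_start@4 write@6
I2 mul r4: issue@3 deps=(1,None) exec_start@6 write@7
I3 mul r3: issue@4 deps=(None,None) exec_start@4 write@5
I4 mul r1: issue@5 deps=(2,3) exec_start@7 write@9
I5 mul r1: issue@6 deps=(3,2) exec_start@7 write@10

Answer: 4 6 7 5 9 10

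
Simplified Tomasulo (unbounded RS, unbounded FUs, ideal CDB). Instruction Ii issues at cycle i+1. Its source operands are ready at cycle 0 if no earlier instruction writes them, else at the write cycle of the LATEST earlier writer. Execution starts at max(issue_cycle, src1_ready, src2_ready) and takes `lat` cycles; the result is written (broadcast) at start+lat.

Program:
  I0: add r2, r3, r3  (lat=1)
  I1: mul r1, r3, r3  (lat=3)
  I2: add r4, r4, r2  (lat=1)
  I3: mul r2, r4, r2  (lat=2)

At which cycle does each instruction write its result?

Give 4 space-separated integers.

Answer: 2 5 4 6

Derivation:
I0 add r2: issue@1 deps=(None,None) exec_start@1 write@2
I1 mul r1: issue@2 deps=(None,None) exec_start@2 write@5
I2 add r4: issue@3 deps=(None,0) exec_start@3 write@4
I3 mul r2: issue@4 deps=(2,0) exec_start@4 write@6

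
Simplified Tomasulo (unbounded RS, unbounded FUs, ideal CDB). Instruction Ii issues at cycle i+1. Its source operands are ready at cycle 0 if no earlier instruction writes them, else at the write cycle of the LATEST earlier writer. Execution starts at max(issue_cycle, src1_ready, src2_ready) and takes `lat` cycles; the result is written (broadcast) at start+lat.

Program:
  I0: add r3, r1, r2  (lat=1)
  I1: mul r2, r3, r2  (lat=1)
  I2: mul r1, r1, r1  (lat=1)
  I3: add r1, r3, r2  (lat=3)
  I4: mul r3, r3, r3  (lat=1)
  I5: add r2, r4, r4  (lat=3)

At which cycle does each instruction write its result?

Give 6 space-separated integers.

I0 add r3: issue@1 deps=(None,None) exec_start@1 write@2
I1 mul r2: issue@2 deps=(0,None) exec_start@2 write@3
I2 mul r1: issue@3 deps=(None,None) exec_start@3 write@4
I3 add r1: issue@4 deps=(0,1) exec_start@4 write@7
I4 mul r3: issue@5 deps=(0,0) exec_start@5 write@6
I5 add r2: issue@6 deps=(None,None) exec_start@6 write@9

Answer: 2 3 4 7 6 9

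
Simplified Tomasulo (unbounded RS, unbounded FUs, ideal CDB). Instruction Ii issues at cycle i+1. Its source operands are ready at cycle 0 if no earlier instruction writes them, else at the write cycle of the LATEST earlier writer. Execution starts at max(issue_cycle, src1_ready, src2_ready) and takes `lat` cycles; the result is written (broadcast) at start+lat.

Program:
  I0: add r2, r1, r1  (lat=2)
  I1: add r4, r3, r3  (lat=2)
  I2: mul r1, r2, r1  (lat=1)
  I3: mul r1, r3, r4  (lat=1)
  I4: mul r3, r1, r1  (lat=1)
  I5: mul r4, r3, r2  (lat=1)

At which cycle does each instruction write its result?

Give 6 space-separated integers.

Answer: 3 4 4 5 6 7

Derivation:
I0 add r2: issue@1 deps=(None,None) exec_start@1 write@3
I1 add r4: issue@2 deps=(None,None) exec_start@2 write@4
I2 mul r1: issue@3 deps=(0,None) exec_start@3 write@4
I3 mul r1: issue@4 deps=(None,1) exec_start@4 write@5
I4 mul r3: issue@5 deps=(3,3) exec_start@5 write@6
I5 mul r4: issue@6 deps=(4,0) exec_start@6 write@7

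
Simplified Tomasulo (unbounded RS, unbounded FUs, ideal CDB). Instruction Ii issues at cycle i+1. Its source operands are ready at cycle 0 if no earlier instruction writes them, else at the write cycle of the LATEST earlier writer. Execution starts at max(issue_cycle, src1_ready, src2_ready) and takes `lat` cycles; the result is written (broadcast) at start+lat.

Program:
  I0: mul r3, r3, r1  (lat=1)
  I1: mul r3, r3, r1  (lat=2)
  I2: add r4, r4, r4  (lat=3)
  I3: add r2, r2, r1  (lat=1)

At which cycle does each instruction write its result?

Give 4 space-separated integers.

I0 mul r3: issue@1 deps=(None,None) exec_start@1 write@2
I1 mul r3: issue@2 deps=(0,None) exec_start@2 write@4
I2 add r4: issue@3 deps=(None,None) exec_start@3 write@6
I3 add r2: issue@4 deps=(None,None) exec_start@4 write@5

Answer: 2 4 6 5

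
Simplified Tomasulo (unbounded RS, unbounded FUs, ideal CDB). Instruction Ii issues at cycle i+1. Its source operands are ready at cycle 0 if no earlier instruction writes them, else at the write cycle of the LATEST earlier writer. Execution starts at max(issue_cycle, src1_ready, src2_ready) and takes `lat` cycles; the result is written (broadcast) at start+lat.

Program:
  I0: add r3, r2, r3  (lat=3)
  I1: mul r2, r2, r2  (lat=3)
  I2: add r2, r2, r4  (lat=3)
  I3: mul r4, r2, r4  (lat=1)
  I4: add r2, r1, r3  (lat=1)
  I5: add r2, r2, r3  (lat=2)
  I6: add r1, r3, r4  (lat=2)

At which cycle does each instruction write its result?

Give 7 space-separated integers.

Answer: 4 5 8 9 6 8 11

Derivation:
I0 add r3: issue@1 deps=(None,None) exec_start@1 write@4
I1 mul r2: issue@2 deps=(None,None) exec_start@2 write@5
I2 add r2: issue@3 deps=(1,None) exec_start@5 write@8
I3 mul r4: issue@4 deps=(2,None) exec_start@8 write@9
I4 add r2: issue@5 deps=(None,0) exec_start@5 write@6
I5 add r2: issue@6 deps=(4,0) exec_start@6 write@8
I6 add r1: issue@7 deps=(0,3) exec_start@9 write@11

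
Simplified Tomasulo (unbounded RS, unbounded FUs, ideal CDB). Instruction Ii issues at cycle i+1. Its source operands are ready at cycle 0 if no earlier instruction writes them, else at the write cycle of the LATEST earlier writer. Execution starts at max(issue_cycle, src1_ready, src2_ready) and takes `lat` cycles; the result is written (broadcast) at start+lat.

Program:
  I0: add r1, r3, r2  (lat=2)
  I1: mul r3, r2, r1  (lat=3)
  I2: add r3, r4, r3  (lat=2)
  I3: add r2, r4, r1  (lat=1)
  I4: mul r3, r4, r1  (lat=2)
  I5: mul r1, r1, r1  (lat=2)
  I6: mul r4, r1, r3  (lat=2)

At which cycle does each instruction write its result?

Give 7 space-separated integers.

Answer: 3 6 8 5 7 8 10

Derivation:
I0 add r1: issue@1 deps=(None,None) exec_start@1 write@3
I1 mul r3: issue@2 deps=(None,0) exec_start@3 write@6
I2 add r3: issue@3 deps=(None,1) exec_start@6 write@8
I3 add r2: issue@4 deps=(None,0) exec_start@4 write@5
I4 mul r3: issue@5 deps=(None,0) exec_start@5 write@7
I5 mul r1: issue@6 deps=(0,0) exec_start@6 write@8
I6 mul r4: issue@7 deps=(5,4) exec_start@8 write@10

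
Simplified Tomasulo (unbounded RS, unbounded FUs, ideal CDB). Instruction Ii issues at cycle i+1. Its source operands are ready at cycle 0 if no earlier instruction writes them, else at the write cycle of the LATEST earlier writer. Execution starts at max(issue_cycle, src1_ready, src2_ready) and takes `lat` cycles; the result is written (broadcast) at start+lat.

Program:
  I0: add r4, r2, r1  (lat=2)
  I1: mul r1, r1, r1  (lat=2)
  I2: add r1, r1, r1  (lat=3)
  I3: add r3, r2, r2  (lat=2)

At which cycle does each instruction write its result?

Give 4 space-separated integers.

Answer: 3 4 7 6

Derivation:
I0 add r4: issue@1 deps=(None,None) exec_start@1 write@3
I1 mul r1: issue@2 deps=(None,None) exec_start@2 write@4
I2 add r1: issue@3 deps=(1,1) exec_start@4 write@7
I3 add r3: issue@4 deps=(None,None) exec_start@4 write@6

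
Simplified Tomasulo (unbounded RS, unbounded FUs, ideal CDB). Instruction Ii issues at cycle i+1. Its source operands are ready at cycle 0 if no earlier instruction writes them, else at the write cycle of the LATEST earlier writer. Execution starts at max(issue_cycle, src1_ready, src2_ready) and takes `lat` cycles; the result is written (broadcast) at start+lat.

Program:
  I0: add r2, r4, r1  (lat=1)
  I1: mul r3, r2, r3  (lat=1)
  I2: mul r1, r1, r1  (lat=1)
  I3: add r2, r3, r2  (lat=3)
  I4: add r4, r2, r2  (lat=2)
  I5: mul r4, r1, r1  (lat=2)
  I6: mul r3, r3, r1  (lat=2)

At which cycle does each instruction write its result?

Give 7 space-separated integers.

Answer: 2 3 4 7 9 8 9

Derivation:
I0 add r2: issue@1 deps=(None,None) exec_start@1 write@2
I1 mul r3: issue@2 deps=(0,None) exec_start@2 write@3
I2 mul r1: issue@3 deps=(None,None) exec_start@3 write@4
I3 add r2: issue@4 deps=(1,0) exec_start@4 write@7
I4 add r4: issue@5 deps=(3,3) exec_start@7 write@9
I5 mul r4: issue@6 deps=(2,2) exec_start@6 write@8
I6 mul r3: issue@7 deps=(1,2) exec_start@7 write@9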